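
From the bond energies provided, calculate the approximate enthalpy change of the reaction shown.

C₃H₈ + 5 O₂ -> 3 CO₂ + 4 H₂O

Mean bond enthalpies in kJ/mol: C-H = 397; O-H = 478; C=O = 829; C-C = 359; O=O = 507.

ΔH ≈ −2369 kJ

Bonds broken (reactants):
  C-C: 2 × 359 = 718
  C-H: 8 × 397 = 3176
  O=O: 5 × 507 = 2535
  Σ(broken) = 6429 kJ
Bonds formed (products):
  C=O: 6 × 829 = 4974
  O-H: 8 × 478 = 3824
  Σ(formed) = 8798 kJ
ΔH = Σ(broken) − Σ(formed) = 6429 − 8798 = −2369 kJ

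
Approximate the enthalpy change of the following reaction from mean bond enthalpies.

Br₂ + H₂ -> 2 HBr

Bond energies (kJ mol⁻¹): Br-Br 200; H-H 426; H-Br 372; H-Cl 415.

ΔH ≈ −118 kJ

Bonds broken (reactants):
  Br-Br: 1 × 200 = 200
  H-H: 1 × 426 = 426
  Σ(broken) = 626 kJ
Bonds formed (products):
  H-Br: 2 × 372 = 744
  Σ(formed) = 744 kJ
ΔH = Σ(broken) − Σ(formed) = 626 − 744 = −118 kJ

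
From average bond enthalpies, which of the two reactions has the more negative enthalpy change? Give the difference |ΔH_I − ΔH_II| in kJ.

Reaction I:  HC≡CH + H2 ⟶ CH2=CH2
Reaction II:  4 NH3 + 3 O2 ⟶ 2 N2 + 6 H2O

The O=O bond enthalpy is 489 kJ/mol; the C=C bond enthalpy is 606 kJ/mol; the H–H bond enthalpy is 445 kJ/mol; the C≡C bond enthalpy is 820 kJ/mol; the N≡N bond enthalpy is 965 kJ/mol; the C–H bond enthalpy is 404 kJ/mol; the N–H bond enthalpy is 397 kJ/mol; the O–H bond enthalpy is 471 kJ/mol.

Reaction II, by 1202 kJ

Reaction I:
  Bonds broken (reactants):
    C≡C: 1 × 820 = 820
    C–H: 2 × 404 = 808
    H–H: 1 × 445 = 445
    Σ(broken) = 2073 kJ
  Bonds formed (products):
    C–H: 4 × 404 = 1616
    C=C: 1 × 606 = 606
    Σ(formed) = 2222 kJ
  ΔH_I = 2073 − 2222 = −149 kJ
Reaction II:
  Bonds broken (reactants):
    N–H: 12 × 397 = 4764
    O=O: 3 × 489 = 1467
    Σ(broken) = 6231 kJ
  Bonds formed (products):
    N≡N: 2 × 965 = 1930
    O–H: 12 × 471 = 5652
    Σ(formed) = 7582 kJ
  ΔH_II = 6231 − 7582 = −1351 kJ
ΔH_I − ΔH_II = +1202 kJ, so reaction II has the more negative ΔH; |ΔH_I − ΔH_II| = 1202 kJ.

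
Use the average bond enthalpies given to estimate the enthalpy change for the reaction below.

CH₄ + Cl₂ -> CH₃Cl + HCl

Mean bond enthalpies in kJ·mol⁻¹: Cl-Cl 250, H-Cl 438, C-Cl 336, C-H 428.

Bonds broken (reactants):
  C-H: 4 × 428 = 1712
  Cl-Cl: 1 × 250 = 250
  Σ(broken) = 1962 kJ
Bonds formed (products):
  C-Cl: 1 × 336 = 336
  C-H: 3 × 428 = 1284
  H-Cl: 1 × 438 = 438
  Σ(formed) = 2058 kJ
ΔH = Σ(broken) − Σ(formed) = 1962 − 2058 = −96 kJ

ΔH ≈ −96 kJ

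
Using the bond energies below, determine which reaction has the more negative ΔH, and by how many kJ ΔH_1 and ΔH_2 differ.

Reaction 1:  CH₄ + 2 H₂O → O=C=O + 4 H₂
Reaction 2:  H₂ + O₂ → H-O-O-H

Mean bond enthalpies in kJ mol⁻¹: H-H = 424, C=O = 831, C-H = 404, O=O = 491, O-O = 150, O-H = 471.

Reaction 1:
  Bonds broken (reactants):
    C-H: 4 × 404 = 1616
    O-H: 4 × 471 = 1884
    Σ(broken) = 3500 kJ
  Bonds formed (products):
    C=O: 2 × 831 = 1662
    H-H: 4 × 424 = 1696
    Σ(formed) = 3358 kJ
  ΔH_1 = 3500 − 3358 = +142 kJ
Reaction 2:
  Bonds broken (reactants):
    H-H: 1 × 424 = 424
    O=O: 1 × 491 = 491
    Σ(broken) = 915 kJ
  Bonds formed (products):
    O-H: 2 × 471 = 942
    O-O: 1 × 150 = 150
    Σ(formed) = 1092 kJ
  ΔH_2 = 915 − 1092 = −177 kJ
ΔH_1 − ΔH_2 = +319 kJ, so reaction 2 has the more negative ΔH; |ΔH_1 − ΔH_2| = 319 kJ.

Reaction 2, by 319 kJ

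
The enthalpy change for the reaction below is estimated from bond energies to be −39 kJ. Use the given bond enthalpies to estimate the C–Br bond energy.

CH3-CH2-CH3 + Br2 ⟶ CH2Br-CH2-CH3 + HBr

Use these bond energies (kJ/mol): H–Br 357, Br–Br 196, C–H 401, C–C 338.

Let D be the C–Br bond energy.
Σ(broken) = 1×196 + 2×338 + 8×401 = 4080
Σ(formed) = 1×D + 2×338 + 7×401 + 1×357 = 3840 + D
ΔH = Σ(broken) − Σ(formed) = (4080) − (3840 + D) = +240 − D
Setting this equal to −39 kJ gives D = 279 kJ/mol.

D(C–Br) ≈ 279 kJ/mol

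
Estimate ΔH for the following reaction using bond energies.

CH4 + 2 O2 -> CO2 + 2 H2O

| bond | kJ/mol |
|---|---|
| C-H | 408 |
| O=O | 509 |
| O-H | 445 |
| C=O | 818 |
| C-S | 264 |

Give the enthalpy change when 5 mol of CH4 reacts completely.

Bonds broken (reactants):
  C-H: 4 × 408 = 1632
  O=O: 2 × 509 = 1018
  Σ(broken) = 2650 kJ
Bonds formed (products):
  C=O: 2 × 818 = 1636
  O-H: 4 × 445 = 1780
  Σ(formed) = 3416 kJ
ΔH = Σ(broken) − Σ(formed) = 2650 − 3416 = −766 kJ
For 5× the reaction as written: 5 × (−766) = −3830 kJ

ΔH = −3830 kJ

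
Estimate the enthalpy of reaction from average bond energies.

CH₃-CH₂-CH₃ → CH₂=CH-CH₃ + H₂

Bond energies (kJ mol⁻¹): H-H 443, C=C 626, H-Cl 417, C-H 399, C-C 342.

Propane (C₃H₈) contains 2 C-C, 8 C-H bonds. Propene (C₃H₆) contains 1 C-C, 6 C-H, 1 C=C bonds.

Bonds broken (reactants):
  C-C: 2 × 342 = 684
  C-H: 8 × 399 = 3192
  Σ(broken) = 3876 kJ
Bonds formed (products):
  C-C: 1 × 342 = 342
  C-H: 6 × 399 = 2394
  C=C: 1 × 626 = 626
  H-H: 1 × 443 = 443
  Σ(formed) = 3805 kJ
ΔH = Σ(broken) − Σ(formed) = 3876 − 3805 = +71 kJ

ΔH ≈ +71 kJ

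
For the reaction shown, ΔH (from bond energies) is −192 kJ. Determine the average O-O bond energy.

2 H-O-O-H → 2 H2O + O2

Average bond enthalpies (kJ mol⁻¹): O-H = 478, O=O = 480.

Let D be the O-O bond energy.
Σ(broken) = 4×478 + 2×D = 1912 + 2D
Σ(formed) = 4×478 + 1×480 = 2392
ΔH = Σ(broken) − Σ(formed) = (1912 + 2D) − (2392) = −480 + 2D
Setting this equal to −192 kJ gives 2D = 288, so D = 144 kJ/mol.

D(O-O) ≈ 144 kJ/mol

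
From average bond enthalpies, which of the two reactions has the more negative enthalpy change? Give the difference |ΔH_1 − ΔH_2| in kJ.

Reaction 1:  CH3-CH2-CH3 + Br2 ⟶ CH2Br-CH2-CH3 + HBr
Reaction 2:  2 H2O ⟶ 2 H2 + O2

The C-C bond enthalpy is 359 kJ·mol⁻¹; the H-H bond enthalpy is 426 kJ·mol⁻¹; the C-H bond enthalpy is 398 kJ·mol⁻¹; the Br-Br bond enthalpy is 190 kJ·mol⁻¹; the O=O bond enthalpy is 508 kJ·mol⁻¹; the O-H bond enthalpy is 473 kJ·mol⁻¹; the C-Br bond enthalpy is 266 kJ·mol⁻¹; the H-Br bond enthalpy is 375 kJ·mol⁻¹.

Reaction 1, by 585 kJ

Reaction 1:
  Bonds broken (reactants):
    Br-Br: 1 × 190 = 190
    C-C: 2 × 359 = 718
    C-H: 8 × 398 = 3184
    Σ(broken) = 4092 kJ
  Bonds formed (products):
    C-Br: 1 × 266 = 266
    C-C: 2 × 359 = 718
    C-H: 7 × 398 = 2786
    H-Br: 1 × 375 = 375
    Σ(formed) = 4145 kJ
  ΔH_1 = 4092 − 4145 = −53 kJ
Reaction 2:
  Bonds broken (reactants):
    O-H: 4 × 473 = 1892
    Σ(broken) = 1892 kJ
  Bonds formed (products):
    H-H: 2 × 426 = 852
    O=O: 1 × 508 = 508
    Σ(formed) = 1360 kJ
  ΔH_2 = 1892 − 1360 = +532 kJ
ΔH_1 − ΔH_2 = −585 kJ, so reaction 1 has the more negative ΔH; |ΔH_1 − ΔH_2| = 585 kJ.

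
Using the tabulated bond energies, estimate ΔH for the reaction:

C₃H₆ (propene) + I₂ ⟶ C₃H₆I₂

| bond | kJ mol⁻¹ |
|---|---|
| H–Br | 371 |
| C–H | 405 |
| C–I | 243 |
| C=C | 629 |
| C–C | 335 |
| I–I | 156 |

Bonds broken (reactants):
  C–C: 1 × 335 = 335
  C–H: 6 × 405 = 2430
  C=C: 1 × 629 = 629
  I–I: 1 × 156 = 156
  Σ(broken) = 3550 kJ
Bonds formed (products):
  C–C: 2 × 335 = 670
  C–H: 6 × 405 = 2430
  C–I: 2 × 243 = 486
  Σ(formed) = 3586 kJ
ΔH = Σ(broken) − Σ(formed) = 3550 − 3586 = −36 kJ

ΔH ≈ −36 kJ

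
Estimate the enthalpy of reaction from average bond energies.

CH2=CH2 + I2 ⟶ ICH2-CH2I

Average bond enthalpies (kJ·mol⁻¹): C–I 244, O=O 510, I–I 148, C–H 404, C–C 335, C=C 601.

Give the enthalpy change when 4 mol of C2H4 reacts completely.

ΔH = −296 kJ

Bonds broken (reactants):
  C–H: 4 × 404 = 1616
  C=C: 1 × 601 = 601
  I–I: 1 × 148 = 148
  Σ(broken) = 2365 kJ
Bonds formed (products):
  C–C: 1 × 335 = 335
  C–H: 4 × 404 = 1616
  C–I: 2 × 244 = 488
  Σ(formed) = 2439 kJ
ΔH = Σ(broken) − Σ(formed) = 2365 − 2439 = −74 kJ
For 4× the reaction as written: 4 × (−74) = −296 kJ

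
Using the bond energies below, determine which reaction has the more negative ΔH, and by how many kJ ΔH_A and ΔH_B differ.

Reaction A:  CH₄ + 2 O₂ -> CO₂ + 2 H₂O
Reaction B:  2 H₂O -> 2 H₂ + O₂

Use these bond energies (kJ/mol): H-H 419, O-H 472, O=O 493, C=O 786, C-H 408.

Reaction A, by 1399 kJ

Reaction A:
  Bonds broken (reactants):
    C-H: 4 × 408 = 1632
    O=O: 2 × 493 = 986
    Σ(broken) = 2618 kJ
  Bonds formed (products):
    C=O: 2 × 786 = 1572
    O-H: 4 × 472 = 1888
    Σ(formed) = 3460 kJ
  ΔH_A = 2618 − 3460 = −842 kJ
Reaction B:
  Bonds broken (reactants):
    O-H: 4 × 472 = 1888
    Σ(broken) = 1888 kJ
  Bonds formed (products):
    H-H: 2 × 419 = 838
    O=O: 1 × 493 = 493
    Σ(formed) = 1331 kJ
  ΔH_B = 1888 − 1331 = +557 kJ
ΔH_A − ΔH_B = −1399 kJ, so reaction A has the more negative ΔH; |ΔH_A − ΔH_B| = 1399 kJ.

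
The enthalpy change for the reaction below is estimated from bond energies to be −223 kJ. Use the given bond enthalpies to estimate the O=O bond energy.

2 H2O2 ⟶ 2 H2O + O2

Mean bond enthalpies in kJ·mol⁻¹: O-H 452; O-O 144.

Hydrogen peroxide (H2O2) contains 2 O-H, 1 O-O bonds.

Let D be the O=O bond energy.
Σ(broken) = 4×452 + 2×144 = 2096
Σ(formed) = 4×452 + 1×D = 1808 + D
ΔH = Σ(broken) − Σ(formed) = (2096) − (1808 + D) = +288 − D
Setting this equal to −223 kJ gives D = 511 kJ/mol.

D(O=O) ≈ 511 kJ/mol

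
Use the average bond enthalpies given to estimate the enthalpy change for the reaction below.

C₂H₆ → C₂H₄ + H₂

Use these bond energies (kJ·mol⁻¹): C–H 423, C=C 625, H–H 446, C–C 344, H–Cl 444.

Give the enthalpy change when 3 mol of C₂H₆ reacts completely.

Bonds broken (reactants):
  C–C: 1 × 344 = 344
  C–H: 6 × 423 = 2538
  Σ(broken) = 2882 kJ
Bonds formed (products):
  C–H: 4 × 423 = 1692
  C=C: 1 × 625 = 625
  H–H: 1 × 446 = 446
  Σ(formed) = 2763 kJ
ΔH = Σ(broken) − Σ(formed) = 2882 − 2763 = +119 kJ
For 3× the reaction as written: 3 × (+119) = +357 kJ

ΔH = +357 kJ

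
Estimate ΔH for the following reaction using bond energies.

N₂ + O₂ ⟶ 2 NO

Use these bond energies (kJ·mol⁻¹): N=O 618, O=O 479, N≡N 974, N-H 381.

Bonds broken (reactants):
  N≡N: 1 × 974 = 974
  O=O: 1 × 479 = 479
  Σ(broken) = 1453 kJ
Bonds formed (products):
  N=O: 2 × 618 = 1236
  Σ(formed) = 1236 kJ
ΔH = Σ(broken) − Σ(formed) = 1453 − 1236 = +217 kJ

ΔH ≈ +217 kJ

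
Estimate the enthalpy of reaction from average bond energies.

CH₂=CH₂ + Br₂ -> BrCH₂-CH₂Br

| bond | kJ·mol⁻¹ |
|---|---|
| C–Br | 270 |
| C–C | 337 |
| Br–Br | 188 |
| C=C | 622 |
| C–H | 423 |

ΔH ≈ −67 kJ

Bonds broken (reactants):
  Br–Br: 1 × 188 = 188
  C–H: 4 × 423 = 1692
  C=C: 1 × 622 = 622
  Σ(broken) = 2502 kJ
Bonds formed (products):
  C–Br: 2 × 270 = 540
  C–C: 1 × 337 = 337
  C–H: 4 × 423 = 1692
  Σ(formed) = 2569 kJ
ΔH = Σ(broken) − Σ(formed) = 2502 − 2569 = −67 kJ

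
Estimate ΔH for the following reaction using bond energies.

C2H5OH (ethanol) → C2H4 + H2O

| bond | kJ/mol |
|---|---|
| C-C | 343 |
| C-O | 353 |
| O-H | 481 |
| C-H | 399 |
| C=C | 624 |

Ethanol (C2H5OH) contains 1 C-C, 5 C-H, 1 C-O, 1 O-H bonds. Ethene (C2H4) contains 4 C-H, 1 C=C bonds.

ΔH ≈ −10 kJ

Bonds broken (reactants):
  C-C: 1 × 343 = 343
  C-H: 5 × 399 = 1995
  C-O: 1 × 353 = 353
  O-H: 1 × 481 = 481
  Σ(broken) = 3172 kJ
Bonds formed (products):
  C-H: 4 × 399 = 1596
  C=C: 1 × 624 = 624
  O-H: 2 × 481 = 962
  Σ(formed) = 3182 kJ
ΔH = Σ(broken) − Σ(formed) = 3172 − 3182 = −10 kJ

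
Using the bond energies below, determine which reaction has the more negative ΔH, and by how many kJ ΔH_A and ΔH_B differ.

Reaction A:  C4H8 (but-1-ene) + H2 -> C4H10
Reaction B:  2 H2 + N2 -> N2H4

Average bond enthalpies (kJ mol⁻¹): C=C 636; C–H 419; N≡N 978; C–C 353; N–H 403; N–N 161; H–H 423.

Reaction A, by 183 kJ

Reaction A:
  Bonds broken (reactants):
    C–C: 2 × 353 = 706
    C–H: 8 × 419 = 3352
    C=C: 1 × 636 = 636
    H–H: 1 × 423 = 423
    Σ(broken) = 5117 kJ
  Bonds formed (products):
    C–C: 3 × 353 = 1059
    C–H: 10 × 419 = 4190
    Σ(formed) = 5249 kJ
  ΔH_A = 5117 − 5249 = −132 kJ
Reaction B:
  Bonds broken (reactants):
    H–H: 2 × 423 = 846
    N≡N: 1 × 978 = 978
    Σ(broken) = 1824 kJ
  Bonds formed (products):
    N–H: 4 × 403 = 1612
    N–N: 1 × 161 = 161
    Σ(formed) = 1773 kJ
  ΔH_B = 1824 − 1773 = +51 kJ
ΔH_A − ΔH_B = −183 kJ, so reaction A has the more negative ΔH; |ΔH_A − ΔH_B| = 183 kJ.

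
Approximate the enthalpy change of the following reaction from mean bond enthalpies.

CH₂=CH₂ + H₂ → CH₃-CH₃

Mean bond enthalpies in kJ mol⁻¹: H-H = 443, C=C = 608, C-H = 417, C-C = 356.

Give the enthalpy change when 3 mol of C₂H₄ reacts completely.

ΔH = −417 kJ

Bonds broken (reactants):
  C-H: 4 × 417 = 1668
  C=C: 1 × 608 = 608
  H-H: 1 × 443 = 443
  Σ(broken) = 2719 kJ
Bonds formed (products):
  C-C: 1 × 356 = 356
  C-H: 6 × 417 = 2502
  Σ(formed) = 2858 kJ
ΔH = Σ(broken) − Σ(formed) = 2719 − 2858 = −139 kJ
For 3× the reaction as written: 3 × (−139) = −417 kJ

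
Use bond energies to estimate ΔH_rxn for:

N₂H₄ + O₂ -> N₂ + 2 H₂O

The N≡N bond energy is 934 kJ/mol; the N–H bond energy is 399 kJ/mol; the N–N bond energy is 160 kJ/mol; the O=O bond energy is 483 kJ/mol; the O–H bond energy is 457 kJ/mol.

Bonds broken (reactants):
  N–H: 4 × 399 = 1596
  N–N: 1 × 160 = 160
  O=O: 1 × 483 = 483
  Σ(broken) = 2239 kJ
Bonds formed (products):
  N≡N: 1 × 934 = 934
  O–H: 4 × 457 = 1828
  Σ(formed) = 2762 kJ
ΔH = Σ(broken) − Σ(formed) = 2239 − 2762 = −523 kJ

ΔH ≈ −523 kJ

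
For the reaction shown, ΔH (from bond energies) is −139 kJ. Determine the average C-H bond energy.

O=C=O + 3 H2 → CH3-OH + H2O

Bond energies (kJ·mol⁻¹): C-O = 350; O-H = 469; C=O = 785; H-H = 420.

Let D be the C-H bond energy.
Σ(broken) = 2×785 + 3×420 = 2830
Σ(formed) = 3×D + 1×350 + 3×469 = 1757 + 3D
ΔH = Σ(broken) − Σ(formed) = (2830) − (1757 + 3D) = +1073 − 3D
Setting this equal to −139 kJ gives 3D = 1212, so D = 404 kJ/mol.

D(C-H) ≈ 404 kJ/mol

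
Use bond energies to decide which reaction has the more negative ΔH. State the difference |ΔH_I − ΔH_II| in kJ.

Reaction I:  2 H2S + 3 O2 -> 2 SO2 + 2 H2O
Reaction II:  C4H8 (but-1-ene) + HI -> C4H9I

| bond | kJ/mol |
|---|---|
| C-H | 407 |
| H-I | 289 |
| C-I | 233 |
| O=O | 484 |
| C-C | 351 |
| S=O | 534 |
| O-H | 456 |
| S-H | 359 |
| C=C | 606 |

Reaction I, by 976 kJ

Reaction I:
  Bonds broken (reactants):
    O=O: 3 × 484 = 1452
    S-H: 4 × 359 = 1436
    Σ(broken) = 2888 kJ
  Bonds formed (products):
    O-H: 4 × 456 = 1824
    S=O: 4 × 534 = 2136
    Σ(formed) = 3960 kJ
  ΔH_I = 2888 − 3960 = −1072 kJ
Reaction II:
  Bonds broken (reactants):
    C-C: 2 × 351 = 702
    C-H: 8 × 407 = 3256
    C=C: 1 × 606 = 606
    H-I: 1 × 289 = 289
    Σ(broken) = 4853 kJ
  Bonds formed (products):
    C-C: 3 × 351 = 1053
    C-H: 9 × 407 = 3663
    C-I: 1 × 233 = 233
    Σ(formed) = 4949 kJ
  ΔH_II = 4853 − 4949 = −96 kJ
ΔH_I − ΔH_II = −976 kJ, so reaction I has the more negative ΔH; |ΔH_I − ΔH_II| = 976 kJ.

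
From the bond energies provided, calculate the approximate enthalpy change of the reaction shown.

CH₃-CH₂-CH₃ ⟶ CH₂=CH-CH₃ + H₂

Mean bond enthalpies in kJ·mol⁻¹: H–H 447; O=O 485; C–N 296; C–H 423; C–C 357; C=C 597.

Bonds broken (reactants):
  C–C: 2 × 357 = 714
  C–H: 8 × 423 = 3384
  Σ(broken) = 4098 kJ
Bonds formed (products):
  C–C: 1 × 357 = 357
  C–H: 6 × 423 = 2538
  C=C: 1 × 597 = 597
  H–H: 1 × 447 = 447
  Σ(formed) = 3939 kJ
ΔH = Σ(broken) − Σ(formed) = 4098 − 3939 = +159 kJ

ΔH ≈ +159 kJ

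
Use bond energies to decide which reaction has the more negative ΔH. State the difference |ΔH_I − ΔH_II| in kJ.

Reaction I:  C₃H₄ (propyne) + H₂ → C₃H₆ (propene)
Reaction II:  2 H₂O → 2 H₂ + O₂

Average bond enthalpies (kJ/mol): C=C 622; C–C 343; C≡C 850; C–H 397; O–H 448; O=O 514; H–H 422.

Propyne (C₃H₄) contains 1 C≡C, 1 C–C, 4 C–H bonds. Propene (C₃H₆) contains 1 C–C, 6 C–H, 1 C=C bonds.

Reaction I, by 578 kJ

Reaction I:
  Bonds broken (reactants):
    C≡C: 1 × 850 = 850
    C–C: 1 × 343 = 343
    C–H: 4 × 397 = 1588
    H–H: 1 × 422 = 422
    Σ(broken) = 3203 kJ
  Bonds formed (products):
    C–C: 1 × 343 = 343
    C–H: 6 × 397 = 2382
    C=C: 1 × 622 = 622
    Σ(formed) = 3347 kJ
  ΔH_I = 3203 − 3347 = −144 kJ
Reaction II:
  Bonds broken (reactants):
    O–H: 4 × 448 = 1792
    Σ(broken) = 1792 kJ
  Bonds formed (products):
    H–H: 2 × 422 = 844
    O=O: 1 × 514 = 514
    Σ(formed) = 1358 kJ
  ΔH_II = 1792 − 1358 = +434 kJ
ΔH_I − ΔH_II = −578 kJ, so reaction I has the more negative ΔH; |ΔH_I − ΔH_II| = 578 kJ.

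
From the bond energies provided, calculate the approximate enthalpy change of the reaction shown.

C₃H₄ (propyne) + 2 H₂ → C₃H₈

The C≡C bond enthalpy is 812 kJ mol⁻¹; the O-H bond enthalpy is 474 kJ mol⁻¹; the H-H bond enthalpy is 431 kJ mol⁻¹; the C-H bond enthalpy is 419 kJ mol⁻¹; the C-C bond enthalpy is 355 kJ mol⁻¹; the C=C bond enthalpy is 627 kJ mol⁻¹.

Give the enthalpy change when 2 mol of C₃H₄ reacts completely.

Bonds broken (reactants):
  C≡C: 1 × 812 = 812
  C-C: 1 × 355 = 355
  C-H: 4 × 419 = 1676
  H-H: 2 × 431 = 862
  Σ(broken) = 3705 kJ
Bonds formed (products):
  C-C: 2 × 355 = 710
  C-H: 8 × 419 = 3352
  Σ(formed) = 4062 kJ
ΔH = Σ(broken) − Σ(formed) = 3705 − 4062 = −357 kJ
For 2× the reaction as written: 2 × (−357) = −714 kJ

ΔH = −714 kJ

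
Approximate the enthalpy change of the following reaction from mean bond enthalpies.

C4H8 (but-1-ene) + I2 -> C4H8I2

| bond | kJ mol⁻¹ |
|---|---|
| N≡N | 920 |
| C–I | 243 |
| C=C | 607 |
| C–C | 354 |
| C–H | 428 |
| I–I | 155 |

Bonds broken (reactants):
  C–C: 2 × 354 = 708
  C–H: 8 × 428 = 3424
  C=C: 1 × 607 = 607
  I–I: 1 × 155 = 155
  Σ(broken) = 4894 kJ
Bonds formed (products):
  C–C: 3 × 354 = 1062
  C–H: 8 × 428 = 3424
  C–I: 2 × 243 = 486
  Σ(formed) = 4972 kJ
ΔH = Σ(broken) − Σ(formed) = 4894 − 4972 = −78 kJ

ΔH ≈ −78 kJ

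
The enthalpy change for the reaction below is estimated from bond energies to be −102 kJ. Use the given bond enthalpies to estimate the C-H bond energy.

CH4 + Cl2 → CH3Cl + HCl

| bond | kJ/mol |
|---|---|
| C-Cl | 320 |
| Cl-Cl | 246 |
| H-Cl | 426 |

D(C-H) ≈ 398 kJ/mol

Let D be the C-H bond energy.
Σ(broken) = 4×D + 1×246 = 246 + 4D
Σ(formed) = 1×320 + 3×D + 1×426 = 746 + 3D
ΔH = Σ(broken) − Σ(formed) = (246 + 4D) − (746 + 3D) = −500 + D
Setting this equal to −102 kJ gives D = 398 kJ/mol.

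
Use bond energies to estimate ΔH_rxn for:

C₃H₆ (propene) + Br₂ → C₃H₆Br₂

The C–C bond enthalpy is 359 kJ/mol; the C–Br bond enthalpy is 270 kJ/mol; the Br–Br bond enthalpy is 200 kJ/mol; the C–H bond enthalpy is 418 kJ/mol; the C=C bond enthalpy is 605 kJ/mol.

Bonds broken (reactants):
  Br–Br: 1 × 200 = 200
  C–C: 1 × 359 = 359
  C–H: 6 × 418 = 2508
  C=C: 1 × 605 = 605
  Σ(broken) = 3672 kJ
Bonds formed (products):
  C–Br: 2 × 270 = 540
  C–C: 2 × 359 = 718
  C–H: 6 × 418 = 2508
  Σ(formed) = 3766 kJ
ΔH = Σ(broken) − Σ(formed) = 3672 − 3766 = −94 kJ

ΔH ≈ −94 kJ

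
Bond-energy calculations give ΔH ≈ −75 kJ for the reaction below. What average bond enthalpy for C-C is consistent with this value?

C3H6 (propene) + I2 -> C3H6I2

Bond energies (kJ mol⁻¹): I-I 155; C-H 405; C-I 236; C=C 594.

D(C-C) ≈ 352 kJ/mol

Let D be the C-C bond energy.
Σ(broken) = 1×D + 6×405 + 1×594 + 1×155 = 3179 + D
Σ(formed) = 2×D + 6×405 + 2×236 = 2902 + 2D
ΔH = Σ(broken) − Σ(formed) = (3179 + D) − (2902 + 2D) = +277 − D
Setting this equal to −75 kJ gives D = 352 kJ/mol.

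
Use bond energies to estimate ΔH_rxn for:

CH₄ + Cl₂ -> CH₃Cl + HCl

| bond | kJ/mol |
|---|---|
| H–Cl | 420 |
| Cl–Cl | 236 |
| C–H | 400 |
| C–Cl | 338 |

ΔH ≈ −122 kJ

Bonds broken (reactants):
  C–H: 4 × 400 = 1600
  Cl–Cl: 1 × 236 = 236
  Σ(broken) = 1836 kJ
Bonds formed (products):
  C–Cl: 1 × 338 = 338
  C–H: 3 × 400 = 1200
  H–Cl: 1 × 420 = 420
  Σ(formed) = 1958 kJ
ΔH = Σ(broken) − Σ(formed) = 1836 − 1958 = −122 kJ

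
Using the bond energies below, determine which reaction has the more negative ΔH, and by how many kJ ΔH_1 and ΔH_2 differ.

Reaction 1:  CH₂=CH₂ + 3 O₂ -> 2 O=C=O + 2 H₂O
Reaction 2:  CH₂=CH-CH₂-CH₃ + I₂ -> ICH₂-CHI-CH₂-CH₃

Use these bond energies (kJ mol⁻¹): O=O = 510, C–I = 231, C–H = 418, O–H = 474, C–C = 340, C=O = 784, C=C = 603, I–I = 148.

Reaction 1:
  Bonds broken (reactants):
    C–H: 4 × 418 = 1672
    C=C: 1 × 603 = 603
    O=O: 3 × 510 = 1530
    Σ(broken) = 3805 kJ
  Bonds formed (products):
    C=O: 4 × 784 = 3136
    O–H: 4 × 474 = 1896
    Σ(formed) = 5032 kJ
  ΔH_1 = 3805 − 5032 = −1227 kJ
Reaction 2:
  Bonds broken (reactants):
    C–C: 2 × 340 = 680
    C–H: 8 × 418 = 3344
    C=C: 1 × 603 = 603
    I–I: 1 × 148 = 148
    Σ(broken) = 4775 kJ
  Bonds formed (products):
    C–C: 3 × 340 = 1020
    C–H: 8 × 418 = 3344
    C–I: 2 × 231 = 462
    Σ(formed) = 4826 kJ
  ΔH_2 = 4775 − 4826 = −51 kJ
ΔH_1 − ΔH_2 = −1176 kJ, so reaction 1 has the more negative ΔH; |ΔH_1 − ΔH_2| = 1176 kJ.

Reaction 1, by 1176 kJ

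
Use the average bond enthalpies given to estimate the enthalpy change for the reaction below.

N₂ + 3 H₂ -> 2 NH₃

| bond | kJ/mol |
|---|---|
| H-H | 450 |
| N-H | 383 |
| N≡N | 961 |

ΔH ≈ +13 kJ

Bonds broken (reactants):
  H-H: 3 × 450 = 1350
  N≡N: 1 × 961 = 961
  Σ(broken) = 2311 kJ
Bonds formed (products):
  N-H: 6 × 383 = 2298
  Σ(formed) = 2298 kJ
ΔH = Σ(broken) − Σ(formed) = 2311 − 2298 = +13 kJ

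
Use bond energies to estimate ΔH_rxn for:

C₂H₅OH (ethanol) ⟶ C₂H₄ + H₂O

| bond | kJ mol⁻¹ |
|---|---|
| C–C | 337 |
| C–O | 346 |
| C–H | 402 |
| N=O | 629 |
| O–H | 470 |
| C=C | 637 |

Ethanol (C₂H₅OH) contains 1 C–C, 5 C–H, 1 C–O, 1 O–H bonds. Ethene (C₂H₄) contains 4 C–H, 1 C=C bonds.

Bonds broken (reactants):
  C–C: 1 × 337 = 337
  C–H: 5 × 402 = 2010
  C–O: 1 × 346 = 346
  O–H: 1 × 470 = 470
  Σ(broken) = 3163 kJ
Bonds formed (products):
  C–H: 4 × 402 = 1608
  C=C: 1 × 637 = 637
  O–H: 2 × 470 = 940
  Σ(formed) = 3185 kJ
ΔH = Σ(broken) − Σ(formed) = 3163 − 3185 = −22 kJ

ΔH ≈ −22 kJ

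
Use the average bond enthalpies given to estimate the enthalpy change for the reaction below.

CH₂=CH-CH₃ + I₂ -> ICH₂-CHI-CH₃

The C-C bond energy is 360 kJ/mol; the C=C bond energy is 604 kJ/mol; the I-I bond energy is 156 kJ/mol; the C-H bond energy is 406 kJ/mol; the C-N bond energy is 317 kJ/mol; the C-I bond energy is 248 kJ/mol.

ΔH ≈ −96 kJ

Bonds broken (reactants):
  C-C: 1 × 360 = 360
  C-H: 6 × 406 = 2436
  C=C: 1 × 604 = 604
  I-I: 1 × 156 = 156
  Σ(broken) = 3556 kJ
Bonds formed (products):
  C-C: 2 × 360 = 720
  C-H: 6 × 406 = 2436
  C-I: 2 × 248 = 496
  Σ(formed) = 3652 kJ
ΔH = Σ(broken) − Σ(formed) = 3556 − 3652 = −96 kJ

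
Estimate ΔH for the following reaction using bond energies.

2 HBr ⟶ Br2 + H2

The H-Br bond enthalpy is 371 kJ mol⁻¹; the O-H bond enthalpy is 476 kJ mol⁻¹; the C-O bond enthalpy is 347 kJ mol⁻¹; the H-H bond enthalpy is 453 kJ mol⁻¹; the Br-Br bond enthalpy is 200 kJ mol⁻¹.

Bonds broken (reactants):
  H-Br: 2 × 371 = 742
  Σ(broken) = 742 kJ
Bonds formed (products):
  Br-Br: 1 × 200 = 200
  H-H: 1 × 453 = 453
  Σ(formed) = 653 kJ
ΔH = Σ(broken) − Σ(formed) = 742 − 653 = +89 kJ

ΔH ≈ +89 kJ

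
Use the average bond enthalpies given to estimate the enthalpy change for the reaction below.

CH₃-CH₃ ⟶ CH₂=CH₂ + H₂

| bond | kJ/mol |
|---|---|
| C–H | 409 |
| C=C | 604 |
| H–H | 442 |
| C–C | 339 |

ΔH ≈ +111 kJ

Bonds broken (reactants):
  C–C: 1 × 339 = 339
  C–H: 6 × 409 = 2454
  Σ(broken) = 2793 kJ
Bonds formed (products):
  C–H: 4 × 409 = 1636
  C=C: 1 × 604 = 604
  H–H: 1 × 442 = 442
  Σ(formed) = 2682 kJ
ΔH = Σ(broken) − Σ(formed) = 2793 − 2682 = +111 kJ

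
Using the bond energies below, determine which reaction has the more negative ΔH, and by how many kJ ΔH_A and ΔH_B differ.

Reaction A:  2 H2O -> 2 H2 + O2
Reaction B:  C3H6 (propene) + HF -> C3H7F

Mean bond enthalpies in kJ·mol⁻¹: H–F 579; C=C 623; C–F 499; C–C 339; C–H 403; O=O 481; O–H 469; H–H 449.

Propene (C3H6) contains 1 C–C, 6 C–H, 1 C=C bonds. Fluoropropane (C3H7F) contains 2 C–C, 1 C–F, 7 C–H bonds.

Reaction B, by 536 kJ

Reaction A:
  Bonds broken (reactants):
    O–H: 4 × 469 = 1876
    Σ(broken) = 1876 kJ
  Bonds formed (products):
    H–H: 2 × 449 = 898
    O=O: 1 × 481 = 481
    Σ(formed) = 1379 kJ
  ΔH_A = 1876 − 1379 = +497 kJ
Reaction B:
  Bonds broken (reactants):
    C–C: 1 × 339 = 339
    C–H: 6 × 403 = 2418
    C=C: 1 × 623 = 623
    H–F: 1 × 579 = 579
    Σ(broken) = 3959 kJ
  Bonds formed (products):
    C–C: 2 × 339 = 678
    C–F: 1 × 499 = 499
    C–H: 7 × 403 = 2821
    Σ(formed) = 3998 kJ
  ΔH_B = 3959 − 3998 = −39 kJ
ΔH_A − ΔH_B = +536 kJ, so reaction B has the more negative ΔH; |ΔH_A − ΔH_B| = 536 kJ.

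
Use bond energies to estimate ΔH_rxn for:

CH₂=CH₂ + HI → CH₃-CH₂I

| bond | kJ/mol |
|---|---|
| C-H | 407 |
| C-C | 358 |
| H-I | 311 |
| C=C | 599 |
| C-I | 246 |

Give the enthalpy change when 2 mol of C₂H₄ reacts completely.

Bonds broken (reactants):
  C-H: 4 × 407 = 1628
  C=C: 1 × 599 = 599
  H-I: 1 × 311 = 311
  Σ(broken) = 2538 kJ
Bonds formed (products):
  C-C: 1 × 358 = 358
  C-H: 5 × 407 = 2035
  C-I: 1 × 246 = 246
  Σ(formed) = 2639 kJ
ΔH = Σ(broken) − Σ(formed) = 2538 − 2639 = −101 kJ
For 2× the reaction as written: 2 × (−101) = −202 kJ

ΔH = −202 kJ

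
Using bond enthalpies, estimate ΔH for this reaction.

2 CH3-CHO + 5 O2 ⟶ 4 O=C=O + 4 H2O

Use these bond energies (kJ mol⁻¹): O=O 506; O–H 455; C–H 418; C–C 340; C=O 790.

ΔH ≈ −1826 kJ

Bonds broken (reactants):
  C–C: 2 × 340 = 680
  C–H: 8 × 418 = 3344
  C=O: 2 × 790 = 1580
  O=O: 5 × 506 = 2530
  Σ(broken) = 8134 kJ
Bonds formed (products):
  C=O: 8 × 790 = 6320
  O–H: 8 × 455 = 3640
  Σ(formed) = 9960 kJ
ΔH = Σ(broken) − Σ(formed) = 8134 − 9960 = −1826 kJ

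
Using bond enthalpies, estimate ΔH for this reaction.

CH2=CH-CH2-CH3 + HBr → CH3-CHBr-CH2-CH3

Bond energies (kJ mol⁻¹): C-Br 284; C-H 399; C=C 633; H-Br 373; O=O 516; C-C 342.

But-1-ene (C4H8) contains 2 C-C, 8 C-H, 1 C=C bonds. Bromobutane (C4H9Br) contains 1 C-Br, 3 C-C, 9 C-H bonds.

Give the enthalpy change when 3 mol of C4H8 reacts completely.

ΔH = −57 kJ

Bonds broken (reactants):
  C-C: 2 × 342 = 684
  C-H: 8 × 399 = 3192
  C=C: 1 × 633 = 633
  H-Br: 1 × 373 = 373
  Σ(broken) = 4882 kJ
Bonds formed (products):
  C-Br: 1 × 284 = 284
  C-C: 3 × 342 = 1026
  C-H: 9 × 399 = 3591
  Σ(formed) = 4901 kJ
ΔH = Σ(broken) − Σ(formed) = 4882 − 4901 = −19 kJ
For 3× the reaction as written: 3 × (−19) = −57 kJ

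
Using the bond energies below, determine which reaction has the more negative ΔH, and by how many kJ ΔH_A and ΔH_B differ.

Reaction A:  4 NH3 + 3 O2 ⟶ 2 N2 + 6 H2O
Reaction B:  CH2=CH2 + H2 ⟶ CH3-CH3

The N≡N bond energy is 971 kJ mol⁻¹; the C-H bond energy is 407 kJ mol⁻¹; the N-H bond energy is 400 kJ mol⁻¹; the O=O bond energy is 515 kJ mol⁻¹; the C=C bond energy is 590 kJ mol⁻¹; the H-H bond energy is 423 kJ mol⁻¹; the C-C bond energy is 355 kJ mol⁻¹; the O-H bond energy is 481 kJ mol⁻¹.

Reaction A:
  Bonds broken (reactants):
    N-H: 12 × 400 = 4800
    O=O: 3 × 515 = 1545
    Σ(broken) = 6345 kJ
  Bonds formed (products):
    N≡N: 2 × 971 = 1942
    O-H: 12 × 481 = 5772
    Σ(formed) = 7714 kJ
  ΔH_A = 6345 − 7714 = −1369 kJ
Reaction B:
  Bonds broken (reactants):
    C-H: 4 × 407 = 1628
    C=C: 1 × 590 = 590
    H-H: 1 × 423 = 423
    Σ(broken) = 2641 kJ
  Bonds formed (products):
    C-C: 1 × 355 = 355
    C-H: 6 × 407 = 2442
    Σ(formed) = 2797 kJ
  ΔH_B = 2641 − 2797 = −156 kJ
ΔH_A − ΔH_B = −1213 kJ, so reaction A has the more negative ΔH; |ΔH_A − ΔH_B| = 1213 kJ.

Reaction A, by 1213 kJ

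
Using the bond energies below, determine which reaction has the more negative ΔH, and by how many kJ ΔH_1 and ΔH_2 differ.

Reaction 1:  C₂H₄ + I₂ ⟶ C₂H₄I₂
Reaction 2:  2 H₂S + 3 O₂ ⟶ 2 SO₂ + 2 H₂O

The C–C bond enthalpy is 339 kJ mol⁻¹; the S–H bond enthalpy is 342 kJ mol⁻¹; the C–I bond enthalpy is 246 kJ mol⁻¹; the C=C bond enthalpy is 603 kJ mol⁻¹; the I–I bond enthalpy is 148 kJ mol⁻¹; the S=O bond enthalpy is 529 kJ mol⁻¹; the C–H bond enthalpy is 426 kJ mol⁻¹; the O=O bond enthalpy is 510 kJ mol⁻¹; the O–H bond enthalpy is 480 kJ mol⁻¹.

Reaction 2, by 1058 kJ

Reaction 1:
  Bonds broken (reactants):
    C–H: 4 × 426 = 1704
    C=C: 1 × 603 = 603
    I–I: 1 × 148 = 148
    Σ(broken) = 2455 kJ
  Bonds formed (products):
    C–C: 1 × 339 = 339
    C–H: 4 × 426 = 1704
    C–I: 2 × 246 = 492
    Σ(formed) = 2535 kJ
  ΔH_1 = 2455 − 2535 = −80 kJ
Reaction 2:
  Bonds broken (reactants):
    O=O: 3 × 510 = 1530
    S–H: 4 × 342 = 1368
    Σ(broken) = 2898 kJ
  Bonds formed (products):
    O–H: 4 × 480 = 1920
    S=O: 4 × 529 = 2116
    Σ(formed) = 4036 kJ
  ΔH_2 = 2898 − 4036 = −1138 kJ
ΔH_1 − ΔH_2 = +1058 kJ, so reaction 2 has the more negative ΔH; |ΔH_1 − ΔH_2| = 1058 kJ.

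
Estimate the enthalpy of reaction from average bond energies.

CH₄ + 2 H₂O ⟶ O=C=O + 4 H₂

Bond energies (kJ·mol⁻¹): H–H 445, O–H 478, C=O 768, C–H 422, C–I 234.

Bonds broken (reactants):
  C–H: 4 × 422 = 1688
  O–H: 4 × 478 = 1912
  Σ(broken) = 3600 kJ
Bonds formed (products):
  C=O: 2 × 768 = 1536
  H–H: 4 × 445 = 1780
  Σ(formed) = 3316 kJ
ΔH = Σ(broken) − Σ(formed) = 3600 − 3316 = +284 kJ

ΔH ≈ +284 kJ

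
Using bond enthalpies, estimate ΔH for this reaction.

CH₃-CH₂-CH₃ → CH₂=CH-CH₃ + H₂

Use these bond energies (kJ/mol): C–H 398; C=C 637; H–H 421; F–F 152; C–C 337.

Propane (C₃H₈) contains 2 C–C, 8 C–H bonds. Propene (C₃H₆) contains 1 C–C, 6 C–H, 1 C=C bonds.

Bonds broken (reactants):
  C–C: 2 × 337 = 674
  C–H: 8 × 398 = 3184
  Σ(broken) = 3858 kJ
Bonds formed (products):
  C–C: 1 × 337 = 337
  C–H: 6 × 398 = 2388
  C=C: 1 × 637 = 637
  H–H: 1 × 421 = 421
  Σ(formed) = 3783 kJ
ΔH = Σ(broken) − Σ(formed) = 3858 − 3783 = +75 kJ

ΔH ≈ +75 kJ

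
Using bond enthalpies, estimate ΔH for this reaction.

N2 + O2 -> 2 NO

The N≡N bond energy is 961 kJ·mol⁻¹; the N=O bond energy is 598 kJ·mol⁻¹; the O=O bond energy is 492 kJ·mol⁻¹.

Bonds broken (reactants):
  N≡N: 1 × 961 = 961
  O=O: 1 × 492 = 492
  Σ(broken) = 1453 kJ
Bonds formed (products):
  N=O: 2 × 598 = 1196
  Σ(formed) = 1196 kJ
ΔH = Σ(broken) − Σ(formed) = 1453 − 1196 = +257 kJ

ΔH ≈ +257 kJ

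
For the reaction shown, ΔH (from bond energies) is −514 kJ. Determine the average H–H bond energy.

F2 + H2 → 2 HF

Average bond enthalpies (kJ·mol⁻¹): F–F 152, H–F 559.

D(H–H) ≈ 452 kJ/mol

Let D be the H–H bond energy.
Σ(broken) = 1×152 + 1×D = 152 + D
Σ(formed) = 2×559 = 1118
ΔH = Σ(broken) − Σ(formed) = (152 + D) − (1118) = −966 + D
Setting this equal to −514 kJ gives D = 452 kJ/mol.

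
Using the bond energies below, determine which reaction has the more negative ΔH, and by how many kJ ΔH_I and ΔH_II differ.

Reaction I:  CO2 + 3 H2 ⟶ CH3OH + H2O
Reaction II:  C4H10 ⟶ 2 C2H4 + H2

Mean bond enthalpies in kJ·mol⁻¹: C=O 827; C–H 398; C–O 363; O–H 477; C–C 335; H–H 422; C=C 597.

Reaction I, by 253 kJ

Reaction I:
  Bonds broken (reactants):
    C=O: 2 × 827 = 1654
    H–H: 3 × 422 = 1266
    Σ(broken) = 2920 kJ
  Bonds formed (products):
    C–H: 3 × 398 = 1194
    C–O: 1 × 363 = 363
    O–H: 3 × 477 = 1431
    Σ(formed) = 2988 kJ
  ΔH_I = 2920 − 2988 = −68 kJ
Reaction II:
  Bonds broken (reactants):
    C–C: 3 × 335 = 1005
    C–H: 10 × 398 = 3980
    Σ(broken) = 4985 kJ
  Bonds formed (products):
    C–H: 8 × 398 = 3184
    C=C: 2 × 597 = 1194
    H–H: 1 × 422 = 422
    Σ(formed) = 4800 kJ
  ΔH_II = 4985 − 4800 = +185 kJ
ΔH_I − ΔH_II = −253 kJ, so reaction I has the more negative ΔH; |ΔH_I − ΔH_II| = 253 kJ.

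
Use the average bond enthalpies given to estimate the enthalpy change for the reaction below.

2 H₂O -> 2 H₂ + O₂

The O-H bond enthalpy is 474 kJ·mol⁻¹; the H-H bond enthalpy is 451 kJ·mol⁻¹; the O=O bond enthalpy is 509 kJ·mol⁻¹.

Bonds broken (reactants):
  O-H: 4 × 474 = 1896
  Σ(broken) = 1896 kJ
Bonds formed (products):
  H-H: 2 × 451 = 902
  O=O: 1 × 509 = 509
  Σ(formed) = 1411 kJ
ΔH = Σ(broken) − Σ(formed) = 1896 − 1411 = +485 kJ

ΔH ≈ +485 kJ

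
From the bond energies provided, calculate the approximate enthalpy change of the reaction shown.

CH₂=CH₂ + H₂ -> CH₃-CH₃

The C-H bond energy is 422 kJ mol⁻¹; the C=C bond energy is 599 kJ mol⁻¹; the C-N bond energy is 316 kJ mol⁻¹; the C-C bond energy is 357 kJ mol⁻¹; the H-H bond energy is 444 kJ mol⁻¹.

Bonds broken (reactants):
  C-H: 4 × 422 = 1688
  C=C: 1 × 599 = 599
  H-H: 1 × 444 = 444
  Σ(broken) = 2731 kJ
Bonds formed (products):
  C-C: 1 × 357 = 357
  C-H: 6 × 422 = 2532
  Σ(formed) = 2889 kJ
ΔH = Σ(broken) − Σ(formed) = 2731 − 2889 = −158 kJ

ΔH ≈ −158 kJ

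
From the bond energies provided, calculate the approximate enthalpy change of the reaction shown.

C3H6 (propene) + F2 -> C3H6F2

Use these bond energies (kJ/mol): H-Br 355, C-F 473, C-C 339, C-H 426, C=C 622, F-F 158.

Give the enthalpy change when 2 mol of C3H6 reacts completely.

Bonds broken (reactants):
  C-C: 1 × 339 = 339
  C-H: 6 × 426 = 2556
  C=C: 1 × 622 = 622
  F-F: 1 × 158 = 158
  Σ(broken) = 3675 kJ
Bonds formed (products):
  C-C: 2 × 339 = 678
  C-F: 2 × 473 = 946
  C-H: 6 × 426 = 2556
  Σ(formed) = 4180 kJ
ΔH = Σ(broken) − Σ(formed) = 3675 − 4180 = −505 kJ
For 2× the reaction as written: 2 × (−505) = −1010 kJ

ΔH = −1010 kJ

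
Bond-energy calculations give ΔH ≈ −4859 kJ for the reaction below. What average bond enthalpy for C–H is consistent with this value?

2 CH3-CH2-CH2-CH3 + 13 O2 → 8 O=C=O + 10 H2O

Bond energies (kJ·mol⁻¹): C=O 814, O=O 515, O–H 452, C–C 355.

D(C–H) ≈ 419 kJ/mol

Let D be the C–H bond energy.
Σ(broken) = 6×355 + 20×D + 13×515 = 8825 + 20D
Σ(formed) = 16×814 + 20×452 = 22064
ΔH = Σ(broken) − Σ(formed) = (8825 + 20D) − (22064) = −13239 + 20D
Setting this equal to −4859 kJ gives 20D = 8380, so D = 419 kJ/mol.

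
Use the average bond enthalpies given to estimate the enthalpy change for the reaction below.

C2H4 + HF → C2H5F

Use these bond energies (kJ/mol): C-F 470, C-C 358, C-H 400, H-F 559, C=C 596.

Bonds broken (reactants):
  C-H: 4 × 400 = 1600
  C=C: 1 × 596 = 596
  H-F: 1 × 559 = 559
  Σ(broken) = 2755 kJ
Bonds formed (products):
  C-C: 1 × 358 = 358
  C-F: 1 × 470 = 470
  C-H: 5 × 400 = 2000
  Σ(formed) = 2828 kJ
ΔH = Σ(broken) − Σ(formed) = 2755 − 2828 = −73 kJ

ΔH ≈ −73 kJ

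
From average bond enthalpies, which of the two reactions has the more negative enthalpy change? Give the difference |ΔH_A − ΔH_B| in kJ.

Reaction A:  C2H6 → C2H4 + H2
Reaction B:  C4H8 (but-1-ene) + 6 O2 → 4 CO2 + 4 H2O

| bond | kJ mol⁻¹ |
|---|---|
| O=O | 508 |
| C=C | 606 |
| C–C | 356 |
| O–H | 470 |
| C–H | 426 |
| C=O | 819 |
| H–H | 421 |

Reaction B, by 2719 kJ

Reaction A:
  Bonds broken (reactants):
    C–C: 1 × 356 = 356
    C–H: 6 × 426 = 2556
    Σ(broken) = 2912 kJ
  Bonds formed (products):
    C–H: 4 × 426 = 1704
    C=C: 1 × 606 = 606
    H–H: 1 × 421 = 421
    Σ(formed) = 2731 kJ
  ΔH_A = 2912 − 2731 = +181 kJ
Reaction B:
  Bonds broken (reactants):
    C–C: 2 × 356 = 712
    C–H: 8 × 426 = 3408
    C=C: 1 × 606 = 606
    O=O: 6 × 508 = 3048
    Σ(broken) = 7774 kJ
  Bonds formed (products):
    C=O: 8 × 819 = 6552
    O–H: 8 × 470 = 3760
    Σ(formed) = 10312 kJ
  ΔH_B = 7774 − 10312 = −2538 kJ
ΔH_A − ΔH_B = +2719 kJ, so reaction B has the more negative ΔH; |ΔH_A − ΔH_B| = 2719 kJ.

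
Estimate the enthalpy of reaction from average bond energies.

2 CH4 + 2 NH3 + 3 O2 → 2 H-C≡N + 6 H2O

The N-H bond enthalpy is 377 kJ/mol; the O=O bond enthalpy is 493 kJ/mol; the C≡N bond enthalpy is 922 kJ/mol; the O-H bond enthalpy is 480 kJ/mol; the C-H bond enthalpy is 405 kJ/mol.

ΔH ≈ −1433 kJ

Bonds broken (reactants):
  C-H: 8 × 405 = 3240
  N-H: 6 × 377 = 2262
  O=O: 3 × 493 = 1479
  Σ(broken) = 6981 kJ
Bonds formed (products):
  C≡N: 2 × 922 = 1844
  C-H: 2 × 405 = 810
  O-H: 12 × 480 = 5760
  Σ(formed) = 8414 kJ
ΔH = Σ(broken) − Σ(formed) = 6981 − 8414 = −1433 kJ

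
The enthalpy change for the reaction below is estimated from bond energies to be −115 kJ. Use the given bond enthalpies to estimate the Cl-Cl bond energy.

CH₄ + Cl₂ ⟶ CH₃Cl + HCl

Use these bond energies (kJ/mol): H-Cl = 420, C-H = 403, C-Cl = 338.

D(Cl-Cl) ≈ 240 kJ/mol

Let D be the Cl-Cl bond energy.
Σ(broken) = 4×403 + 1×D = 1612 + D
Σ(formed) = 1×338 + 3×403 + 1×420 = 1967
ΔH = Σ(broken) − Σ(formed) = (1612 + D) − (1967) = −355 + D
Setting this equal to −115 kJ gives D = 240 kJ/mol.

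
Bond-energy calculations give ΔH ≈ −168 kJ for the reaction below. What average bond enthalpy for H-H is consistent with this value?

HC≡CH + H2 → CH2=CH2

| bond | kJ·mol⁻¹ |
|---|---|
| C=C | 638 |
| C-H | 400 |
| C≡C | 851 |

Let D be the H-H bond energy.
Σ(broken) = 1×851 + 2×400 + 1×D = 1651 + D
Σ(formed) = 4×400 + 1×638 = 2238
ΔH = Σ(broken) − Σ(formed) = (1651 + D) − (2238) = −587 + D
Setting this equal to −168 kJ gives D = 419 kJ/mol.

D(H-H) ≈ 419 kJ/mol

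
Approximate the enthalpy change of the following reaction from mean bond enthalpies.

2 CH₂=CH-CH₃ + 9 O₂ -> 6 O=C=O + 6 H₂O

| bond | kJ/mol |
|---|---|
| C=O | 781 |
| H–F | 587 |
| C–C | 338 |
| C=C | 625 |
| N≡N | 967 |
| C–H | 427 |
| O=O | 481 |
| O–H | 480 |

ΔH ≈ −3753 kJ

Bonds broken (reactants):
  C–C: 2 × 338 = 676
  C–H: 12 × 427 = 5124
  C=C: 2 × 625 = 1250
  O=O: 9 × 481 = 4329
  Σ(broken) = 11379 kJ
Bonds formed (products):
  C=O: 12 × 781 = 9372
  O–H: 12 × 480 = 5760
  Σ(formed) = 15132 kJ
ΔH = Σ(broken) − Σ(formed) = 11379 − 15132 = −3753 kJ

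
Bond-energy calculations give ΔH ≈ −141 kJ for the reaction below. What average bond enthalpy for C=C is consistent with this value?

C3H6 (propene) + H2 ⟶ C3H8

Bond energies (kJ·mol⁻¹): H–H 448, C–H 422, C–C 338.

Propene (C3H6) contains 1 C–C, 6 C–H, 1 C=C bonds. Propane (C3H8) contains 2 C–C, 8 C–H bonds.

Let D be the C=C bond energy.
Σ(broken) = 1×338 + 6×422 + 1×D + 1×448 = 3318 + D
Σ(formed) = 2×338 + 8×422 = 4052
ΔH = Σ(broken) − Σ(formed) = (3318 + D) − (4052) = −734 + D
Setting this equal to −141 kJ gives D = 593 kJ/mol.

D(C=C) ≈ 593 kJ/mol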